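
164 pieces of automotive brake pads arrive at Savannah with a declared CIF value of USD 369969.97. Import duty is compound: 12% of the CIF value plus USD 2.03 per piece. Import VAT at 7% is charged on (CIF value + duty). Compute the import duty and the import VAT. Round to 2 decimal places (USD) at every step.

Ad valorem component: 369969.97 × 12% = 44396.40
Specific component: 164 × 2.03 = 332.92
Import duty = 44396.40 + 332.92 = 44729.32
VAT base = CIF + duty = 369969.97 + 44729.32 = 414699.29
Import VAT = 414699.29 × 7% = 29028.95

Import duty: USD 44729.32; import VAT: USD 29028.95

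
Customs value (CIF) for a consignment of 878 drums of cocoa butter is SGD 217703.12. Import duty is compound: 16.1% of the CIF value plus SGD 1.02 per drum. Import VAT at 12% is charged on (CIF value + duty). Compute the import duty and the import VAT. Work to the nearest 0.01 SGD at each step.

Import duty: SGD 35945.76; import VAT: SGD 30437.87

Ad valorem component: 217703.12 × 16.1% = 35050.20
Specific component: 878 × 1.02 = 895.56
Import duty = 35050.20 + 895.56 = 35945.76
VAT base = CIF + duty = 217703.12 + 35945.76 = 253648.88
Import VAT = 253648.88 × 12% = 30437.87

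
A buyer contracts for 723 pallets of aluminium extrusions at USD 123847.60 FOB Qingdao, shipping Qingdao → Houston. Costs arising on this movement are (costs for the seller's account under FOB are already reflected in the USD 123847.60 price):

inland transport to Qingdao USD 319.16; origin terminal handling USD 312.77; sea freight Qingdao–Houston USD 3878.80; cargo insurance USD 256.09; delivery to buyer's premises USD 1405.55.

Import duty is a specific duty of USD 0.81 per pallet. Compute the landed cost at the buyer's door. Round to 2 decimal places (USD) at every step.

Total landed cost: USD 129973.67

FOB: the seller bears costs until goods are on board at the origin port; the buyer bears freight, insurance and all costs thereafter.
Already in the invoice (seller's account under FOB): inland to port, origin terminal — exclude.
CIF value = FOB price + freight + insurance = 123847.60 + 3878.80 + 256.09 = 127982.49
Import duty = 723 × 0.81 = 585.63
Buyer bears: freight 3878.80 + insurance 256.09 + delivery 1405.55 + duty 585.63 = 6126.07
Landed cost = invoice 123847.60 + 6126.07 = 129973.67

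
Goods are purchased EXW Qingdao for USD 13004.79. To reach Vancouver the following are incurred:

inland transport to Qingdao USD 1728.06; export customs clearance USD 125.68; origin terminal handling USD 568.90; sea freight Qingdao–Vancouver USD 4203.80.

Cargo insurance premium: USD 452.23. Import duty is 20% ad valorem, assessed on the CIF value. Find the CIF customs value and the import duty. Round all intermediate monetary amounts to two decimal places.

CIF value: USD 20083.46; import duty: USD 4016.69

CIF = EXW price + pre-shipment costs + freight + insurance
CIF = 13004.79 + 1728.06 + 125.68 + 568.90 + 4203.80 + 452.23 = 20083.46
Import duty = 20083.46 × 20% = 4016.69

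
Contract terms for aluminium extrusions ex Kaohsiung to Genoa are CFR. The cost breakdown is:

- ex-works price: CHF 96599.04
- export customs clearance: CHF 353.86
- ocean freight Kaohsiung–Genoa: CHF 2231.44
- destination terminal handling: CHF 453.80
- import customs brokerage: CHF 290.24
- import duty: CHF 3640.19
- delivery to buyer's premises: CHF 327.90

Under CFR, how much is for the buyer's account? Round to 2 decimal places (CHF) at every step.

CFR: the seller pays costs through ocean freight to the destination port, but not insurance.
Seller's account: goods 96599.04 + export clearance 353.86 + freight 2231.44 = 99184.34
Buyer's account: destination terminal 453.80 + brokerage 290.24 + duty 3640.19 + delivery 327.90 = 4712.13

Buyer's account: CHF 4712.13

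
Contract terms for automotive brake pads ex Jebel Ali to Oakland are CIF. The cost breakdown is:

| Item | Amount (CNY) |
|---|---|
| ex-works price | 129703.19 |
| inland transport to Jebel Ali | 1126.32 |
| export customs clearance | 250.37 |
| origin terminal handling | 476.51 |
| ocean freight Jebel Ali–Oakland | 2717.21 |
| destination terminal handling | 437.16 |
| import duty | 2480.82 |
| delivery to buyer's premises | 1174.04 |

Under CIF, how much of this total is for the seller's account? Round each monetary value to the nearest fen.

CIF: the seller pays costs through ocean freight and marine insurance to the destination port.
Seller's account: goods 129703.19 + inland to port 1126.32 + export clearance 250.37 + origin terminal 476.51 + freight 2717.21 = 134273.60
Buyer's account: destination terminal 437.16 + duty 2480.82 + delivery 1174.04 = 4092.02

Seller's account: CNY 134273.60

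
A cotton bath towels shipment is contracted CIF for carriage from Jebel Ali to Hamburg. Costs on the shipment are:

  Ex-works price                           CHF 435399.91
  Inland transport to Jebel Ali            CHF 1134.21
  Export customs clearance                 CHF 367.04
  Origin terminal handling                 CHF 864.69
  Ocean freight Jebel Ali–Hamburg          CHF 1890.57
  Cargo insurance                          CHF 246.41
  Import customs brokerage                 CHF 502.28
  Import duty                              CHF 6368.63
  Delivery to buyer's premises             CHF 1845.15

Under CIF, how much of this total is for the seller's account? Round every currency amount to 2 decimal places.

CIF: the seller pays costs through ocean freight and marine insurance to the destination port.
Seller's account: goods 435399.91 + inland to port 1134.21 + export clearance 367.04 + origin terminal 864.69 + freight 1890.57 + insurance 246.41 = 439902.83
Buyer's account: brokerage 502.28 + duty 6368.63 + delivery 1845.15 = 8716.06

Seller's account: CHF 439902.83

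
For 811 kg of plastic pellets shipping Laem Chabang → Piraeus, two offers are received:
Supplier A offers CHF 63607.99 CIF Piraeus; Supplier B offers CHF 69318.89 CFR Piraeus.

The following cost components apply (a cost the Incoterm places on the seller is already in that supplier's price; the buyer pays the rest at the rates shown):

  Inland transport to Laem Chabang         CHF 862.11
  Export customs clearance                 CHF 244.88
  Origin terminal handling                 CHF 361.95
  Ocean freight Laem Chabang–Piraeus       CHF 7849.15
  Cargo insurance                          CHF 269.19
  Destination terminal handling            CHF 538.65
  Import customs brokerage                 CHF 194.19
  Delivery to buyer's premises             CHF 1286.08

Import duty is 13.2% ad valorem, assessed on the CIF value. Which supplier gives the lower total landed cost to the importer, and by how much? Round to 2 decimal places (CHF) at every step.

Supplier A (CIF):
The CIF price already equals the CIF value: 63607.99
Import duty = 63607.99 × 13.2% = 8396.25
Buyer bears (A): 538.65 + 194.19 + 1286.08 = 2018.92
Landed cost (A) = invoice 63607.99 + 2018.92 + duty 8396.25 = 74023.16
Supplier B (CFR):
CIF value = CFR price + insurance = 69318.89 + 269.19 = 69588.08
Import duty = 69588.08 × 13.2% = 9185.63
Buyer bears (B): 269.19 + 538.65 + 194.19 + 1286.08 = 2288.11
Landed cost (B) = invoice 69318.89 + 2288.11 + duty 9185.63 = 80792.63
Difference = |74023.16 − 80792.63| = 6769.47

Supplier A is cheaper by CHF 6769.47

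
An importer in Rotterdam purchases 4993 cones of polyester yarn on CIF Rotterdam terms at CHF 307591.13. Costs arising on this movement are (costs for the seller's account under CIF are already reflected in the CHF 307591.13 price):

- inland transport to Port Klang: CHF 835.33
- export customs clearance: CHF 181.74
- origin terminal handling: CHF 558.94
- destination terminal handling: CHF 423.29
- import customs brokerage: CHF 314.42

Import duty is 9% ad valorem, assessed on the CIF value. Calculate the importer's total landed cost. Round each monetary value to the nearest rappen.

Total landed cost: CHF 336012.04

CIF: the seller pays costs through ocean freight and marine insurance to the destination port.
Already in the invoice (seller's account under CIF): inland to port, export clearance, origin terminal — exclude.
The CIF price already equals the CIF value: 307591.13
Import duty = 307591.13 × 9% = 27683.20
Buyer bears: destination terminal 423.29 + brokerage 314.42 + duty 27683.20 = 28420.91
Landed cost = invoice 307591.13 + 28420.91 = 336012.04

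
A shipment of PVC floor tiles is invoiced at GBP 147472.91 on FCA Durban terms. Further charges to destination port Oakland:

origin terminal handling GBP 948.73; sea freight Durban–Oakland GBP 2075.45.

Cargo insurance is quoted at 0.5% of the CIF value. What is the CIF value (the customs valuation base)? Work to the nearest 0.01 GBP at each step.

Let C be the CIF value. C = FCA price + pre-shipment costs + freight + 0.5% × C
C − 0.5% × C = 147472.91 + 948.73 + 2075.45
0.995 × C = 150497.09
C = 150497.09 / 0.995 = 151253.36
Insurance premium = 0.5% × 151253.36 = 756.27

CIF value: GBP 151253.36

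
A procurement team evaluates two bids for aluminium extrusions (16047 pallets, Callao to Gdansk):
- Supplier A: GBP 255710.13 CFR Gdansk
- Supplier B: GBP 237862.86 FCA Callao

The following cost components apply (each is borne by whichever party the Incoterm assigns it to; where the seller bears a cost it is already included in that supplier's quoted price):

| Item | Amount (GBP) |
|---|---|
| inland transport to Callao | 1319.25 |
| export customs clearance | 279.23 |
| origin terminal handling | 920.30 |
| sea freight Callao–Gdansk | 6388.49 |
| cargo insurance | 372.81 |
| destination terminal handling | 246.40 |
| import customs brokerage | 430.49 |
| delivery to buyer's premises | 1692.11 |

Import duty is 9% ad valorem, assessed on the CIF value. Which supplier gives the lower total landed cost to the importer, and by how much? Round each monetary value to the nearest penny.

Supplier A (CFR):
CIF value = CFR price + insurance = 255710.13 + 372.81 = 256082.94
Import duty = 256082.94 × 9% = 23047.46
Buyer bears (A): 372.81 + 246.40 + 430.49 + 1692.11 = 2741.81
Landed cost (A) = invoice 255710.13 + 2741.81 + duty 23047.46 = 281499.40
Supplier B (FCA):
CIF value = FCA price + origin terminal + freight + insurance = 237862.86 + 920.30 + 6388.49 + 372.81 = 245544.46
Import duty = 245544.46 × 9% = 22099.00
Buyer bears (B): 920.30 + 6388.49 + 372.81 + 246.40 + 430.49 + 1692.11 = 10050.60
Landed cost (B) = invoice 237862.86 + 10050.60 + duty 22099.00 = 270012.46
Difference = |281499.40 − 270012.46| = 11486.94

Supplier B is cheaper by GBP 11486.94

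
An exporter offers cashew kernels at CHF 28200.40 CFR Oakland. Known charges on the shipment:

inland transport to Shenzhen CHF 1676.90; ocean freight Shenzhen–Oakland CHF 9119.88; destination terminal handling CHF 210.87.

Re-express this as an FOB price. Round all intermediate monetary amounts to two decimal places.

Not relevant to the conversion: inland to port — on the seller under both CFR and FOB; already in the CFR price and stays in the FOB price. destination terminal — on the buyer under both terms; not part of either seller's price.
From CFR to FOB, the seller no longer bears: freight.
FOB price = 28200.40 − 9119.88 = 19080.52

FOB price: CHF 19080.52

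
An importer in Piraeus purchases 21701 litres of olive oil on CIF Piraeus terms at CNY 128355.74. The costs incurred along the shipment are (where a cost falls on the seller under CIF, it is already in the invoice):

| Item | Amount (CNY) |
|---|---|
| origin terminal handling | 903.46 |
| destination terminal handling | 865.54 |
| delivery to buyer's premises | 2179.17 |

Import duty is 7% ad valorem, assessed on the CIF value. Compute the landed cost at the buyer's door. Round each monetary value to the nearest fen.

CIF: the seller pays costs through ocean freight and marine insurance to the destination port.
Already in the invoice (seller's account under CIF): origin terminal — exclude.
The CIF price already equals the CIF value: 128355.74
Import duty = 128355.74 × 7% = 8984.90
Buyer bears: destination terminal 865.54 + delivery 2179.17 + duty 8984.90 = 12029.61
Landed cost = invoice 128355.74 + 12029.61 = 140385.35

Total landed cost: CNY 140385.35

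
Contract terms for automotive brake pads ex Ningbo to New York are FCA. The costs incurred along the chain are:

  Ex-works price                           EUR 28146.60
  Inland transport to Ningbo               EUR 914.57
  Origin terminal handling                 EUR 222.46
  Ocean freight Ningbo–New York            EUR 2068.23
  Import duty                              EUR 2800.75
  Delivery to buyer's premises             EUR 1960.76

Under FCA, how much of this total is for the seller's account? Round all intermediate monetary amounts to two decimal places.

FCA: the seller delivers export-cleared goods to the carrier; the buyer bears costs from that point.
Seller's account: goods 28146.60 + inland to port 914.57 = 29061.17
Buyer's account: origin terminal 222.46 + freight 2068.23 + duty 2800.75 + delivery 1960.76 = 7052.20

Seller's account: EUR 29061.17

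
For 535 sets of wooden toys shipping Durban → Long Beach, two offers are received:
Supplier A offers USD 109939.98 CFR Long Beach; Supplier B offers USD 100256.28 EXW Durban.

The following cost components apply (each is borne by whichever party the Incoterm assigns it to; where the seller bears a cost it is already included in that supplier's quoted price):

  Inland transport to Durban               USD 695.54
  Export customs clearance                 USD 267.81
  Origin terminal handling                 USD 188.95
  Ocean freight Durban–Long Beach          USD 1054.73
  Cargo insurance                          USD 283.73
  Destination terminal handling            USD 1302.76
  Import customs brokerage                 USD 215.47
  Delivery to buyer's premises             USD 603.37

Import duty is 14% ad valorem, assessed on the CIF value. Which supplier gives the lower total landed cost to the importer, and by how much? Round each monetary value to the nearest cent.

Supplier A (CFR):
CIF value = CFR price + insurance = 109939.98 + 283.73 = 110223.71
Import duty = 110223.71 × 14% = 15431.32
Buyer bears (A): 283.73 + 1302.76 + 215.47 + 603.37 = 2405.33
Landed cost (A) = invoice 109939.98 + 2405.33 + duty 15431.32 = 127776.63
Supplier B (EXW):
CIF value = EXW price + inland to port + export clearance + origin terminal + freight + insurance = 100256.28 + 695.54 + 267.81 + 188.95 + 1054.73 + 283.73 = 102747.04
Import duty = 102747.04 × 14% = 14384.59
Buyer bears (B): 695.54 + 267.81 + 188.95 + 1054.73 + 283.73 + 1302.76 + 215.47 + 603.37 = 4612.36
Landed cost (B) = invoice 100256.28 + 4612.36 + duty 14384.59 = 119253.23
Difference = |127776.63 − 119253.23| = 8523.40

Supplier B is cheaper by USD 8523.40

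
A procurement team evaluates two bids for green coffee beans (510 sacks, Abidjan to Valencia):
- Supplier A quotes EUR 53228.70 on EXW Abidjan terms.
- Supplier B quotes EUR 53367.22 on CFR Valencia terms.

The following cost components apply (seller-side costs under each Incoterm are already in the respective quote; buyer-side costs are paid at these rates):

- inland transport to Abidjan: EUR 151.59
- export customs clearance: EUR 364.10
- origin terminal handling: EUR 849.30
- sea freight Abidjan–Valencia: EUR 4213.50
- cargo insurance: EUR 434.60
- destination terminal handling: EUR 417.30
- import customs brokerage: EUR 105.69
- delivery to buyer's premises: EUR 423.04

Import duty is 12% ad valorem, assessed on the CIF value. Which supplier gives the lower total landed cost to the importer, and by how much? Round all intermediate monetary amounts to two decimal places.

Supplier A (EXW):
CIF value = EXW price + inland to port + export clearance + origin terminal + freight + insurance = 53228.70 + 151.59 + 364.10 + 849.30 + 4213.50 + 434.60 = 59241.79
Import duty = 59241.79 × 12% = 7109.01
Buyer bears (A): 151.59 + 364.10 + 849.30 + 4213.50 + 434.60 + 417.30 + 105.69 + 423.04 = 6959.12
Landed cost (A) = invoice 53228.70 + 6959.12 + duty 7109.01 = 67296.83
Supplier B (CFR):
CIF value = CFR price + insurance = 53367.22 + 434.60 = 53801.82
Import duty = 53801.82 × 12% = 6456.22
Buyer bears (B): 434.60 + 417.30 + 105.69 + 423.04 = 1380.63
Landed cost (B) = invoice 53367.22 + 1380.63 + duty 6456.22 = 61204.07
Difference = |67296.83 − 61204.07| = 6092.76

Supplier B is cheaper by EUR 6092.76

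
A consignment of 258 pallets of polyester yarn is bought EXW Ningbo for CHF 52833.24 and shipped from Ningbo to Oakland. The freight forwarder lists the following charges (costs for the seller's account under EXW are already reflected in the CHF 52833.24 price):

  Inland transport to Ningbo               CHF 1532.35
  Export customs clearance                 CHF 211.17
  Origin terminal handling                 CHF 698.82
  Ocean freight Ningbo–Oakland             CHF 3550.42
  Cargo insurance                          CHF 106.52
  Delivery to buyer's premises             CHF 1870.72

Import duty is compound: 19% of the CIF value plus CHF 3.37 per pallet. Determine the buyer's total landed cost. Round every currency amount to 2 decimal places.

Total landed cost: CHF 72869.88

EXW: the seller makes goods available at their premises; the buyer bears all onward costs.
CIF value = EXW price + inland to port + export clearance + origin terminal + freight + insurance = 52833.24 + 1532.35 + 211.17 + 698.82 + 3550.42 + 106.52 = 58932.52
Ad valorem component: 58932.52 × 19% = 11197.18
Specific component: 258 × 3.37 = 869.46
Import duty = 11197.18 + 869.46 = 12066.64
Buyer bears: inland to port 1532.35 + export clearance 211.17 + origin terminal 698.82 + freight 3550.42 + insurance 106.52 + delivery 1870.72 + duty 12066.64 = 20036.64
Landed cost = invoice 52833.24 + 20036.64 = 72869.88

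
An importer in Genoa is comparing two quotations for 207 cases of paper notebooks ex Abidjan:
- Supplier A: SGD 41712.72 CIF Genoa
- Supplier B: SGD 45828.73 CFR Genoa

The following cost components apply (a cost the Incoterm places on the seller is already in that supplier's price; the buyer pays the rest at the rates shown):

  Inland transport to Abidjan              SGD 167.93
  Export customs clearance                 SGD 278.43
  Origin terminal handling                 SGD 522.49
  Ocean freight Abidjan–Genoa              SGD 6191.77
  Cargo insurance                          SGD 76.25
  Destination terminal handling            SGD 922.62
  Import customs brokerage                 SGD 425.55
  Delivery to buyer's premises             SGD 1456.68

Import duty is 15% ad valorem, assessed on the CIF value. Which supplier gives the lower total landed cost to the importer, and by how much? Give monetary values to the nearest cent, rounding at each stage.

Supplier A (CIF):
The CIF price already equals the CIF value: 41712.72
Import duty = 41712.72 × 15% = 6256.91
Buyer bears (A): 922.62 + 425.55 + 1456.68 = 2804.85
Landed cost (A) = invoice 41712.72 + 2804.85 + duty 6256.91 = 50774.48
Supplier B (CFR):
CIF value = CFR price + insurance = 45828.73 + 76.25 = 45904.98
Import duty = 45904.98 × 15% = 6885.75
Buyer bears (B): 76.25 + 922.62 + 425.55 + 1456.68 = 2881.10
Landed cost (B) = invoice 45828.73 + 2881.10 + duty 6885.75 = 55595.58
Difference = |50774.48 − 55595.58| = 4821.10

Supplier A is cheaper by SGD 4821.10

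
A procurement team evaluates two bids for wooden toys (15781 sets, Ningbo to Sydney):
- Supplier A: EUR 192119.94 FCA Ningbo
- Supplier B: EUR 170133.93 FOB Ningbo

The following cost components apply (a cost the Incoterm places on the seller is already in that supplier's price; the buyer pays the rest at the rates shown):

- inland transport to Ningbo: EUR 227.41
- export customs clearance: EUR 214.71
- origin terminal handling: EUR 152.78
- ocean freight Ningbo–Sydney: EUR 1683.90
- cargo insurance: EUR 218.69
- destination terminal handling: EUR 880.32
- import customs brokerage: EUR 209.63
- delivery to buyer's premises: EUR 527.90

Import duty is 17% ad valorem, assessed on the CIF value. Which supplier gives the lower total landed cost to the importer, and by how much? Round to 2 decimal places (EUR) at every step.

Supplier B is cheaper by EUR 25902.38

Supplier A (FCA):
CIF value = FCA price + origin terminal + freight + insurance = 192119.94 + 152.78 + 1683.90 + 218.69 = 194175.31
Import duty = 194175.31 × 17% = 33009.80
Buyer bears (A): 152.78 + 1683.90 + 218.69 + 880.32 + 209.63 + 527.90 = 3673.22
Landed cost (A) = invoice 192119.94 + 3673.22 + duty 33009.80 = 228802.96
Supplier B (FOB):
CIF value = FOB price + freight + insurance = 170133.93 + 1683.90 + 218.69 = 172036.52
Import duty = 172036.52 × 17% = 29246.21
Buyer bears (B): 1683.90 + 218.69 + 880.32 + 209.63 + 527.90 = 3520.44
Landed cost (B) = invoice 170133.93 + 3520.44 + duty 29246.21 = 202900.58
Difference = |228802.96 − 202900.58| = 25902.38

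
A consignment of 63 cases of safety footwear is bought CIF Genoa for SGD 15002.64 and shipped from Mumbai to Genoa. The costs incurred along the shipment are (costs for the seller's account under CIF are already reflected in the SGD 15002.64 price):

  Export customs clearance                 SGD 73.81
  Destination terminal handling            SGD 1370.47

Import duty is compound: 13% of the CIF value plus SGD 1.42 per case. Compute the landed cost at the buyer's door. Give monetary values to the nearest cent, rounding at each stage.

CIF: the seller pays costs through ocean freight and marine insurance to the destination port.
Already in the invoice (seller's account under CIF): export clearance — exclude.
The CIF price already equals the CIF value: 15002.64
Ad valorem component: 15002.64 × 13% = 1950.34
Specific component: 63 × 1.42 = 89.46
Import duty = 1950.34 + 89.46 = 2039.80
Buyer bears: destination terminal 1370.47 + duty 2039.80 = 3410.27
Landed cost = invoice 15002.64 + 3410.27 = 18412.91

Total landed cost: SGD 18412.91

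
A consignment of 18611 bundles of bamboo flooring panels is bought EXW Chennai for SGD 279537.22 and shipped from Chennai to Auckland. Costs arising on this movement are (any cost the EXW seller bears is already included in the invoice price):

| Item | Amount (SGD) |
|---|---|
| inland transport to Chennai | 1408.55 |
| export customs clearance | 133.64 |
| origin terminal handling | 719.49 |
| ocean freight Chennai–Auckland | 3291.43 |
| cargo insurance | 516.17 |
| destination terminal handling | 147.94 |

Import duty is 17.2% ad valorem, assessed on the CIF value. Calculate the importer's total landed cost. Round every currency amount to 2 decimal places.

Total landed cost: SGD 334878.76

EXW: the seller makes goods available at their premises; the buyer bears all onward costs.
CIF value = EXW price + inland to port + export clearance + origin terminal + freight + insurance = 279537.22 + 1408.55 + 133.64 + 719.49 + 3291.43 + 516.17 = 285606.50
Import duty = 285606.50 × 17.2% = 49124.32
Buyer bears: inland to port 1408.55 + export clearance 133.64 + origin terminal 719.49 + freight 3291.43 + insurance 516.17 + destination terminal 147.94 + duty 49124.32 = 55341.54
Landed cost = invoice 279537.22 + 55341.54 = 334878.76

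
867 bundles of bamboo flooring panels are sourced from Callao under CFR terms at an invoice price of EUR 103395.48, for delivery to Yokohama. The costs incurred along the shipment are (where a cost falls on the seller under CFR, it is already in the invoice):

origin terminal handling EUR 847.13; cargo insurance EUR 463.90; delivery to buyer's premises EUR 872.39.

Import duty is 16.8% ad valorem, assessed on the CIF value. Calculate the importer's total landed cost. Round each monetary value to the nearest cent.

CFR: the seller pays costs through ocean freight to the destination port, but not insurance.
Already in the invoice (seller's account under CFR): origin terminal — exclude.
CIF value = CFR price + insurance = 103395.48 + 463.90 = 103859.38
Import duty = 103859.38 × 16.8% = 17448.38
Buyer bears: insurance 463.90 + delivery 872.39 + duty 17448.38 = 18784.67
Landed cost = invoice 103395.48 + 18784.67 = 122180.15

Total landed cost: EUR 122180.15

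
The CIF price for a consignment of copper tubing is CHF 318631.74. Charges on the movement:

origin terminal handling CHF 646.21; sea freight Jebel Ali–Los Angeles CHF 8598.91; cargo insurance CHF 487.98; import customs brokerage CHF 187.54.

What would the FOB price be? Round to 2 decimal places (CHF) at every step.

FOB price: CHF 309544.85

Not relevant to the conversion: origin terminal — on the seller under both CIF and FOB; already in the CIF price and stays in the FOB price. brokerage — on the buyer under both terms; not part of either seller's price.
From CIF to FOB, the seller no longer bears: freight, insurance.
FOB price = 318631.74 − 8598.91 − 487.98 = 309544.85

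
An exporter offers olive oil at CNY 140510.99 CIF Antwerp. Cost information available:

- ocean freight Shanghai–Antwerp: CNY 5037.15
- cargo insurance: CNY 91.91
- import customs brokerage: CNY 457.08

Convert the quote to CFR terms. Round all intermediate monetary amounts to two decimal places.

CFR price: CNY 140419.08

Not relevant to the conversion: freight — on the seller under both CIF and CFR; already in the CIF price and stays in the CFR price. brokerage — on the buyer under both terms; not part of either seller's price.
From CIF to CFR, the seller no longer bears: insurance.
CFR price = 140510.99 − 91.91 = 140419.08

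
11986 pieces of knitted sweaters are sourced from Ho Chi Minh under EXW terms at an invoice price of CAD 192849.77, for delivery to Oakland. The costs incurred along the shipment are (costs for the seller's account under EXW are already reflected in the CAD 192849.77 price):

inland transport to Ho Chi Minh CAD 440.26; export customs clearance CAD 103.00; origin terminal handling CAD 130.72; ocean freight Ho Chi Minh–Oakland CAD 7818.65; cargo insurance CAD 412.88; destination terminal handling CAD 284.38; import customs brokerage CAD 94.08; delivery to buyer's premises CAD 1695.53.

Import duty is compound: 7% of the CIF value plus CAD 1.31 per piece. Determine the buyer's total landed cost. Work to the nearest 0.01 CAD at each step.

Total landed cost: CAD 233653.80

EXW: the seller makes goods available at their premises; the buyer bears all onward costs.
CIF value = EXW price + inland to port + export clearance + origin terminal + freight + insurance = 192849.77 + 440.26 + 103.00 + 130.72 + 7818.65 + 412.88 = 201755.28
Ad valorem component: 201755.28 × 7% = 14122.87
Specific component: 11986 × 1.31 = 15701.66
Import duty = 14122.87 + 15701.66 = 29824.53
Buyer bears: inland to port 440.26 + export clearance 103.00 + origin terminal 130.72 + freight 7818.65 + insurance 412.88 + destination terminal 284.38 + brokerage 94.08 + delivery 1695.53 + duty 29824.53 = 40804.03
Landed cost = invoice 192849.77 + 40804.03 = 233653.80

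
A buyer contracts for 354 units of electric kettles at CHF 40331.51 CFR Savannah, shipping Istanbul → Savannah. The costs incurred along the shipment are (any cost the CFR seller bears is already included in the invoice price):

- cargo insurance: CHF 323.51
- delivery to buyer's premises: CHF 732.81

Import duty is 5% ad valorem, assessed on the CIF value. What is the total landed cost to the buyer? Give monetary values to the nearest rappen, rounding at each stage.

CFR: the seller pays costs through ocean freight to the destination port, but not insurance.
CIF value = CFR price + insurance = 40331.51 + 323.51 = 40655.02
Import duty = 40655.02 × 5% = 2032.75
Buyer bears: insurance 323.51 + delivery 732.81 + duty 2032.75 = 3089.07
Landed cost = invoice 40331.51 + 3089.07 = 43420.58

Total landed cost: CHF 43420.58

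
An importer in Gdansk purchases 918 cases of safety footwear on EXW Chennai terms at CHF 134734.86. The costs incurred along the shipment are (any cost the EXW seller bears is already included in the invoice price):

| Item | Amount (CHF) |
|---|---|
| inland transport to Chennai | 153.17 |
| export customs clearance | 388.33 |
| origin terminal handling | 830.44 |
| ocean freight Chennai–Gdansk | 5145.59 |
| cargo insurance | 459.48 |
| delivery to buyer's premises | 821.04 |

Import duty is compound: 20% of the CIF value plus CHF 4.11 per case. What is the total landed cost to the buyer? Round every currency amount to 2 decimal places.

Total landed cost: CHF 174648.26

EXW: the seller makes goods available at their premises; the buyer bears all onward costs.
CIF value = EXW price + inland to port + export clearance + origin terminal + freight + insurance = 134734.86 + 153.17 + 388.33 + 830.44 + 5145.59 + 459.48 = 141711.87
Ad valorem component: 141711.87 × 20% = 28342.37
Specific component: 918 × 4.11 = 3772.98
Import duty = 28342.37 + 3772.98 = 32115.35
Buyer bears: inland to port 153.17 + export clearance 388.33 + origin terminal 830.44 + freight 5145.59 + insurance 459.48 + delivery 821.04 + duty 32115.35 = 39913.40
Landed cost = invoice 134734.86 + 39913.40 = 174648.26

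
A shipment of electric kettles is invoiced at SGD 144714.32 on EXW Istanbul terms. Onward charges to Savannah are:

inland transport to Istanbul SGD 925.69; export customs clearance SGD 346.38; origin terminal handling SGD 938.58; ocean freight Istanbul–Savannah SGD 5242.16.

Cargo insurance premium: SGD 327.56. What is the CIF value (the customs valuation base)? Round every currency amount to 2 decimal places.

CIF = EXW price + pre-shipment costs + freight + insurance
CIF = 144714.32 + 925.69 + 346.38 + 938.58 + 5242.16 + 327.56 = 152494.69

CIF value: SGD 152494.69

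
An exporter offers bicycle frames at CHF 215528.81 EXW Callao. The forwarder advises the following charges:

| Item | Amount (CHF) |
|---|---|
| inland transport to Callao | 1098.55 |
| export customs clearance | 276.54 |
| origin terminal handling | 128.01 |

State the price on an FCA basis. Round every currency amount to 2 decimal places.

FCA price: CHF 216903.90

Not relevant to the conversion: origin terminal — on the buyer under both terms; not part of either seller's price.
From EXW to FCA, the seller additionally bears: inland to port, export clearance.
FCA price = 215528.81 + 1098.55 + 276.54 = 216903.90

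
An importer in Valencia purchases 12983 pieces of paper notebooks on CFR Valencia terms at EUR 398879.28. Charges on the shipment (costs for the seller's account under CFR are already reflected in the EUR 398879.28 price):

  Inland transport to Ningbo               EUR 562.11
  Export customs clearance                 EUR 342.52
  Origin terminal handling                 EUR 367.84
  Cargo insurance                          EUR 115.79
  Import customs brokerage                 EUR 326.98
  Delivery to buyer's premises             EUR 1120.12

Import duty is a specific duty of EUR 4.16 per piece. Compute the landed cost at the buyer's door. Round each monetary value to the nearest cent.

CFR: the seller pays costs through ocean freight to the destination port, but not insurance.
Already in the invoice (seller's account under CFR): inland to port, export clearance, origin terminal — exclude.
CIF value = CFR price + insurance = 398879.28 + 115.79 = 398995.07
Import duty = 12983 × 4.16 = 54009.28
Buyer bears: insurance 115.79 + brokerage 326.98 + delivery 1120.12 + duty 54009.28 = 55572.17
Landed cost = invoice 398879.28 + 55572.17 = 454451.45

Total landed cost: EUR 454451.45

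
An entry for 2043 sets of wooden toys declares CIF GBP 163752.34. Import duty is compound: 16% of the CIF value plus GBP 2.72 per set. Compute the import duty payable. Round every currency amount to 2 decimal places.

Ad valorem component: 163752.34 × 16% = 26200.37
Specific component: 2043 × 2.72 = 5556.96
Import duty = 26200.37 + 5556.96 = 31757.33

Import duty: GBP 31757.33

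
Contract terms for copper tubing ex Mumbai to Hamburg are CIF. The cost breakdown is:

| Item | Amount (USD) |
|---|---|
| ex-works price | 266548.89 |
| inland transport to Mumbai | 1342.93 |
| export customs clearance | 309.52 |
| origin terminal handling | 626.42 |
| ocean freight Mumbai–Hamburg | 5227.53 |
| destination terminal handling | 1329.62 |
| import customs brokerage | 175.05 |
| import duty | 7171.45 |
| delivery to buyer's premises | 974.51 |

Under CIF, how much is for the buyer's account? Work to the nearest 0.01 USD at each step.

Buyer's account: USD 9650.63

CIF: the seller pays costs through ocean freight and marine insurance to the destination port.
Seller's account: goods 266548.89 + inland to port 1342.93 + export clearance 309.52 + origin terminal 626.42 + freight 5227.53 = 274055.29
Buyer's account: destination terminal 1329.62 + brokerage 175.05 + duty 7171.45 + delivery 974.51 = 9650.63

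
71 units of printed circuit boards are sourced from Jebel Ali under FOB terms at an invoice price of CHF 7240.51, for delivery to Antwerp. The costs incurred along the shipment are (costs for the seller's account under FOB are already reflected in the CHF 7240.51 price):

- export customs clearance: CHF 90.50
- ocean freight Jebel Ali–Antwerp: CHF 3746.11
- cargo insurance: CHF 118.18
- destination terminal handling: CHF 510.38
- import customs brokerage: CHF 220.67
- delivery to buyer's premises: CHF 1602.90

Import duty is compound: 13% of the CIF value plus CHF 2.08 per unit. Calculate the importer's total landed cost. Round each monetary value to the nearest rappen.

Total landed cost: CHF 15030.05

FOB: the seller bears costs until goods are on board at the origin port; the buyer bears freight, insurance and all costs thereafter.
Already in the invoice (seller's account under FOB): export clearance — exclude.
CIF value = FOB price + freight + insurance = 7240.51 + 3746.11 + 118.18 = 11104.80
Ad valorem component: 11104.80 × 13% = 1443.62
Specific component: 71 × 2.08 = 147.68
Import duty = 1443.62 + 147.68 = 1591.30
Buyer bears: freight 3746.11 + insurance 118.18 + destination terminal 510.38 + brokerage 220.67 + delivery 1602.90 + duty 1591.30 = 7789.54
Landed cost = invoice 7240.51 + 7789.54 = 15030.05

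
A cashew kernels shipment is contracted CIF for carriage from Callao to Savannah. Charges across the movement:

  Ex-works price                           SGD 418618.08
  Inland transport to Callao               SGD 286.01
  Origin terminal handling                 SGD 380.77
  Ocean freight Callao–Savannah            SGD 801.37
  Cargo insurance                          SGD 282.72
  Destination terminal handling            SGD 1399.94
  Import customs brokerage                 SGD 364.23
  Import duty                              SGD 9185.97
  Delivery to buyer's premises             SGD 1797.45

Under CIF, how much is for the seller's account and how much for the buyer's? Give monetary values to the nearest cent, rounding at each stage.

CIF: the seller pays costs through ocean freight and marine insurance to the destination port.
Seller's account: goods 418618.08 + inland to port 286.01 + origin terminal 380.77 + freight 801.37 + insurance 282.72 = 420368.95
Buyer's account: destination terminal 1399.94 + brokerage 364.23 + duty 9185.97 + delivery 1797.45 = 12747.59

Seller: SGD 420368.95; buyer: SGD 12747.59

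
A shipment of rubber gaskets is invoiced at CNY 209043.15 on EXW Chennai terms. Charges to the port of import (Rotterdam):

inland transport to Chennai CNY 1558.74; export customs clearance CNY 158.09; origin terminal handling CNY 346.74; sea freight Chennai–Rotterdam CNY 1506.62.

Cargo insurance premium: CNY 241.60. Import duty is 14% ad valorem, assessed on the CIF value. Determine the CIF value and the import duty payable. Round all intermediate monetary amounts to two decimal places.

CIF value: CNY 212854.94; import duty: CNY 29799.69

CIF = EXW price + pre-shipment costs + freight + insurance
CIF = 209043.15 + 1558.74 + 158.09 + 346.74 + 1506.62 + 241.60 = 212854.94
Import duty = 212854.94 × 14% = 29799.69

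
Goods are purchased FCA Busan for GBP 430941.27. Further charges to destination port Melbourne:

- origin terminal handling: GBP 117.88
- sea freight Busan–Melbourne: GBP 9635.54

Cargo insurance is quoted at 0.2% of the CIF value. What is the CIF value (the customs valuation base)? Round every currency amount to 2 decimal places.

Let C be the CIF value. C = FCA price + pre-shipment costs + freight + 0.2% × C
C − 0.2% × C = 430941.27 + 117.88 + 9635.54
0.998 × C = 440694.69
C = 440694.69 / 0.998 = 441577.85
Insurance premium = 0.2% × 441577.85 = 883.16

CIF value: GBP 441577.85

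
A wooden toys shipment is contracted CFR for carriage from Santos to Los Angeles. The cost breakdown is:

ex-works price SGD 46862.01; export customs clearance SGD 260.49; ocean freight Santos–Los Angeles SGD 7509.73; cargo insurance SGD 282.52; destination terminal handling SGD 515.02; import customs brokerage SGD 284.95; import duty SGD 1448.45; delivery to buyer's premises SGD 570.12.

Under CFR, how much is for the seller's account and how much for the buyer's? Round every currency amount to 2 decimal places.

Seller: SGD 54632.23; buyer: SGD 3101.06

CFR: the seller pays costs through ocean freight to the destination port, but not insurance.
Seller's account: goods 46862.01 + export clearance 260.49 + freight 7509.73 = 54632.23
Buyer's account: insurance 282.52 + destination terminal 515.02 + brokerage 284.95 + duty 1448.45 + delivery 570.12 = 3101.06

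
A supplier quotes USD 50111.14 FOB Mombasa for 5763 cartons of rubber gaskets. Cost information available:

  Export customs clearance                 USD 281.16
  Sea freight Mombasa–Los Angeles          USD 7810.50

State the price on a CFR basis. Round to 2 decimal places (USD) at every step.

Not relevant to the conversion: export clearance — on the seller under both FOB and CFR; already in the FOB price and stays in the CFR price.
From FOB to CFR, the seller additionally bears: freight.
CFR price = 50111.14 + 7810.50 = 57921.64

CFR price: USD 57921.64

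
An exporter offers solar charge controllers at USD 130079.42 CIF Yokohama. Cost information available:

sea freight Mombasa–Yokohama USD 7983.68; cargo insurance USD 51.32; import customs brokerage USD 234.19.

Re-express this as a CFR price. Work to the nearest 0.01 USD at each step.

CFR price: USD 130028.10

Not relevant to the conversion: freight — on the seller under both CIF and CFR; already in the CIF price and stays in the CFR price. brokerage — on the buyer under both terms; not part of either seller's price.
From CIF to CFR, the seller no longer bears: insurance.
CFR price = 130079.42 − 51.32 = 130028.10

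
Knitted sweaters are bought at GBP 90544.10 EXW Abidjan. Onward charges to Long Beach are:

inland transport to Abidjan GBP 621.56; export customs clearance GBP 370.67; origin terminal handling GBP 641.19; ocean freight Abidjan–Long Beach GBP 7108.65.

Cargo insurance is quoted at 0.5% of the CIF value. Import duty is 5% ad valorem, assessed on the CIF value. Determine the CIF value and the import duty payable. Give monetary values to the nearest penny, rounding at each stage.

CIF value: GBP 99785.10; import duty: GBP 4989.26

Let C be the CIF value. C = EXW price + pre-shipment costs + freight + 0.5% × C
C − 0.5% × C = 90544.10 + 621.56 + 370.67 + 641.19 + 7108.65
0.995 × C = 99286.17
C = 99286.17 / 0.995 = 99785.10
Insurance premium = 0.5% × 99785.10 = 498.93
Import duty = 99785.10 × 5% = 4989.26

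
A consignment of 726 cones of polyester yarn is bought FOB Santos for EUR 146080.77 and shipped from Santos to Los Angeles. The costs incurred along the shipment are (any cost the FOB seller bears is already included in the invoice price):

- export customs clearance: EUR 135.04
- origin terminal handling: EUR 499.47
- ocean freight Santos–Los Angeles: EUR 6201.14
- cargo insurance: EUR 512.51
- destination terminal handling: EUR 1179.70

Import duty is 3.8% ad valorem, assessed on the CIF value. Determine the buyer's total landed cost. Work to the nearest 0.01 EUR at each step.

Total landed cost: EUR 159780.31

FOB: the seller bears costs until goods are on board at the origin port; the buyer bears freight, insurance and all costs thereafter.
Already in the invoice (seller's account under FOB): export clearance, origin terminal — exclude.
CIF value = FOB price + freight + insurance = 146080.77 + 6201.14 + 512.51 = 152794.42
Import duty = 152794.42 × 3.8% = 5806.19
Buyer bears: freight 6201.14 + insurance 512.51 + destination terminal 1179.70 + duty 5806.19 = 13699.54
Landed cost = invoice 146080.77 + 13699.54 = 159780.31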